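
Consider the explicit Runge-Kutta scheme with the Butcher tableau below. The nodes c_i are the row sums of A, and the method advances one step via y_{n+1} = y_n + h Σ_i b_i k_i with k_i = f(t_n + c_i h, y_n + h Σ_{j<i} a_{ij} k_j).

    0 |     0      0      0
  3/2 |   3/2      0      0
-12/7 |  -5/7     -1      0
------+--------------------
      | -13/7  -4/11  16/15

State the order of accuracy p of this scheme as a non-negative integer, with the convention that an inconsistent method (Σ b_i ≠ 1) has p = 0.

0

b = (-13/7, -4/11, 16/15)
c = (0, 3/2, -12/7)
Ac = (0, 0, -3/2)
Σ b_i: (-13/7)·1 + (-4/11)·1 + 16/15·1 = -1333/1155 ≠ 1 ⇒ order 0.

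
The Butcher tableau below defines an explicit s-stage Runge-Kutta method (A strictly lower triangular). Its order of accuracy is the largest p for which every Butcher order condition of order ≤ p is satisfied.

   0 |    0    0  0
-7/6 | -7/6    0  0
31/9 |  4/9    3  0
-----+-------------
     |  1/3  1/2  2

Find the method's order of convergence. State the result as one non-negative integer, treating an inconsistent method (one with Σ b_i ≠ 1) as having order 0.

0

b = (1/3, 1/2, 2)
c = (0, -7/6, 31/9)
Ac = (0, 0, -7/2)
Σ b_i: 1/3·1 + 1/2·1 + 2·1 = 17/6 ≠ 1 ⇒ order 0.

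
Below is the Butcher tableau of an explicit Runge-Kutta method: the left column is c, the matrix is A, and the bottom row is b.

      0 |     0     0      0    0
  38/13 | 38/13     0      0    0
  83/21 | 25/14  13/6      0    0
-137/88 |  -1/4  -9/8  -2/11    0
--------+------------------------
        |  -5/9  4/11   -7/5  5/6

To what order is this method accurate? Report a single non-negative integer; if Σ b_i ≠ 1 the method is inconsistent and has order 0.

0

b = (-5/9, 4/11, -7/5, 5/6)
c = (0, 38/13, 83/21, -137/88)
Ac = (0, 0, 19/3, -48133/12012)
Σ b_i: (-5/9)·1 + 4/11·1 + (-7/5)·1 + 5/6·1 = -751/990 ≠ 1 ⇒ order 0.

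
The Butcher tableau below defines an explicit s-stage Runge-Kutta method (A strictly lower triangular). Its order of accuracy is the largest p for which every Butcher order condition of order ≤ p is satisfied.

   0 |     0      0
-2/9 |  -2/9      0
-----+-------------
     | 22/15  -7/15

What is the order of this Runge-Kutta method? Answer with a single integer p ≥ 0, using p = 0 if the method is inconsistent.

b = (22/15, -7/15)
c = (0, -2/9)
Σ b_i: 22/15·1 + (-7/15)·1 = 1 ✓
b·c: (-7/15)·(-2/9) = 14/135 ≠ 1/2 ⇒ order 1.

1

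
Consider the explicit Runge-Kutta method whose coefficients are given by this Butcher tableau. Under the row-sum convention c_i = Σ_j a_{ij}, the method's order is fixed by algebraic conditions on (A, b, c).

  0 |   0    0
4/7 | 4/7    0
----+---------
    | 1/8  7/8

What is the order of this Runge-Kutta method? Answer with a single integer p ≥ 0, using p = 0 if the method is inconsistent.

b = (1/8, 7/8)
c = (0, 4/7)
Σ b_i: 1/8·1 + 7/8·1 = 1 ✓
b·c: 7/8·4/7 = 1/2 ✓; 2 stages ⇒ order 2.

2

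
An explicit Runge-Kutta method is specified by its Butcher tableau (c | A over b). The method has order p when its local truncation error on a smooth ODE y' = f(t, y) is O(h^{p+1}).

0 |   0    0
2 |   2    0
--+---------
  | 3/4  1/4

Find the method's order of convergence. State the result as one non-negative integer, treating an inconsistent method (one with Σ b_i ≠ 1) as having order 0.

2

b = (3/4, 1/4)
c = (0, 2)
Σ b_i: 3/4·1 + 1/4·1 = 1 ✓
b·c: 1/4·2 = 1/2 ✓; 2 stages ⇒ order 2.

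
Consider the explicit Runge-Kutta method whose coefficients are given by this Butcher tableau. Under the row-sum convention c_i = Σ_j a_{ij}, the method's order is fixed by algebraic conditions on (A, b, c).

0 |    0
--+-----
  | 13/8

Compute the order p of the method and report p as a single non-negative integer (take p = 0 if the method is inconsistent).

b = (13/8)
c = (0)
Σ b_i: 13/8·1 = 13/8 ≠ 1 ⇒ order 0.

0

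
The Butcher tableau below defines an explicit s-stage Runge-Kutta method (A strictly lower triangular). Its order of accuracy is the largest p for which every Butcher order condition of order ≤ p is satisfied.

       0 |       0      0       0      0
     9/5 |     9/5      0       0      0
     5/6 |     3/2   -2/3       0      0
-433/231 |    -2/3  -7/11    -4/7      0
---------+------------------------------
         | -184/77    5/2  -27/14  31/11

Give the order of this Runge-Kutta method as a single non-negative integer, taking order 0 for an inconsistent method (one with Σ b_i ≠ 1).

b = (-184/77, 5/2, -27/14, 31/11)
c = (0, 9/5, 5/6, -433/231)
Ac = (0, 0, -6/5, -1873/1155)
Σ b_i: (-184/77)·1 + 5/2·1 + (-27/14)·1 + 31/11·1 = 1 ✓
b·c: 5/2·9/5 + (-27/14)·5/6 + 31/11·(-433/231) = -24289/10164 ≠ 1/2 ⇒ order 1.

1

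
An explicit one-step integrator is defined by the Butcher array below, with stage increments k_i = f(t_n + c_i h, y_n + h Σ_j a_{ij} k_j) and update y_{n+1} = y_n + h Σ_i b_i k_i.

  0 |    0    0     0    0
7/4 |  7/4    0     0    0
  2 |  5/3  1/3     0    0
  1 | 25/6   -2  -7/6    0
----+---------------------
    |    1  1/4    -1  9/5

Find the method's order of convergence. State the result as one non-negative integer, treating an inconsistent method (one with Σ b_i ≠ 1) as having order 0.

b = (1, 1/4, -1, 9/5)
c = (0, 7/4, 2, 1)
Ac = (0, 0, 7/12, -35/6)
Σ b_i: 1·1 + 1/4·1 + (-1)·1 + 9/5·1 = 41/20 ≠ 1 ⇒ order 0.

0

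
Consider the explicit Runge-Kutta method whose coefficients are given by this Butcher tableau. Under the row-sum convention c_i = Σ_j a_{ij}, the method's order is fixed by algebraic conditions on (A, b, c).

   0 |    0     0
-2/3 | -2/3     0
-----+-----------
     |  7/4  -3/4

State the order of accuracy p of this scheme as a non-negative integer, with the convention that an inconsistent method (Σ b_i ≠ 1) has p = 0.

b = (7/4, -3/4)
c = (0, -2/3)
Σ b_i: 7/4·1 + (-3/4)·1 = 1 ✓
b·c: (-3/4)·(-2/3) = 1/2 ✓; 2 stages ⇒ order 2.

2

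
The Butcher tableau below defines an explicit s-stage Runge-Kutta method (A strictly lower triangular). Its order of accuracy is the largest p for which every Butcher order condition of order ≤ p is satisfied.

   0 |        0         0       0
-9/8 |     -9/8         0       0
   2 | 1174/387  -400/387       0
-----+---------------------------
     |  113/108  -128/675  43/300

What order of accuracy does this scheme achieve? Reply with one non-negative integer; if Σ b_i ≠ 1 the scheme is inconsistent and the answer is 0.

b = (113/108, -128/675, 43/300)
c = (0, -9/8, 2)
Ac = (0, 0, 50/43)
Σ b_i: 113/108·1 + (-128/675)·1 + 43/300·1 = 1 ✓
b·c: (-128/675)·(-9/8) + 43/300·2 = 1/2 ✓
b·c²: (-128/675)·81/64 + 43/300·4 = 1/3 ✓
b·Ac: 43/300·50/43 = 1/6 ✓; 3 stages ⇒ order 3.

3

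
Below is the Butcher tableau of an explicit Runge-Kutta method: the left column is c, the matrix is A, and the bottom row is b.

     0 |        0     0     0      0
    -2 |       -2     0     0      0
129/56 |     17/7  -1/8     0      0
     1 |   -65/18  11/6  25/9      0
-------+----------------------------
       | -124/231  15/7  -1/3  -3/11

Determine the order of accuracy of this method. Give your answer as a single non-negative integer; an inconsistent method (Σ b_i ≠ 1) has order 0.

b = (-124/231, 15/7, -1/3, -3/11)
c = (0, -2, 129/56, 1)
Ac = (0, 0, 1/4, 153/56)
Σ b_i: (-124/231)·1 + 15/7·1 + (-1/3)·1 + (-3/11)·1 = 1 ✓
b·c: 15/7·(-2) + (-1/3)·129/56 + (-3/11)·1 = -3281/616 ≠ 1/2 ⇒ order 1.

1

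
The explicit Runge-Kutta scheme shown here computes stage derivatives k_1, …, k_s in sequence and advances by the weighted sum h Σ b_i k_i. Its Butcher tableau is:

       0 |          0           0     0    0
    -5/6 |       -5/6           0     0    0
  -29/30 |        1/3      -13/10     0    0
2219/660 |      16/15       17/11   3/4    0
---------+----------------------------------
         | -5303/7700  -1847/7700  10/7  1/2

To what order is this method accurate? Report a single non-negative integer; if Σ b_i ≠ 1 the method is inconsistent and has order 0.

b = (-5303/7700, -1847/7700, 10/7, 1/2)
c = (0, -5/6, -29/30, 2219/660)
Ac = (0, 0, 13/12, -2657/1320)
Σ b_i: (-5303/7700)·1 + (-1847/7700)·1 + 10/7·1 + 1/2·1 = 1 ✓
b·c: (-1847/7700)·(-5/6) + 10/7·(-29/30) + 1/2·2219/660 = 1/2 ✓
b·c²: (-1847/7700)·25/36 + 10/7·841/900 + 1/2·4923961/435600 = 41592757/6098400 ≠ 1/3 ⇒ order 2.
b·Ac: 10/7·13/12 + 1/2·(-2657/1320) = 10001/18480 ≠ 1/6

2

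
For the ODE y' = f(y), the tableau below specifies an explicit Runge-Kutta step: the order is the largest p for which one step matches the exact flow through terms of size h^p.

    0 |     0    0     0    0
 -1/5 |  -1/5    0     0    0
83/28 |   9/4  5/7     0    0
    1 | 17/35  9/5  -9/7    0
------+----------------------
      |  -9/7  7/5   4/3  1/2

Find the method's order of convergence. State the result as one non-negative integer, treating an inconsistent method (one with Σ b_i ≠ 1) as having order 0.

0

b = (-9/7, 7/5, 4/3, 1/2)
c = (0, -1/5, 83/28, 1)
Ac = (0, 0, -1/7, -20439/4900)
Σ b_i: (-9/7)·1 + 7/5·1 + 4/3·1 + 1/2·1 = 409/210 ≠ 1 ⇒ order 0.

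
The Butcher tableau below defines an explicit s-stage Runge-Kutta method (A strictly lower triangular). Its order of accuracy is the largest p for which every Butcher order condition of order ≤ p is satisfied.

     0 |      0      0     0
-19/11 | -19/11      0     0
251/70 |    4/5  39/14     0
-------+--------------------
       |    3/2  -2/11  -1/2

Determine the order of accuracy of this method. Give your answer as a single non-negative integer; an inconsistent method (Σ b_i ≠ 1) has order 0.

b = (3/2, -2/11, -1/2)
c = (0, -19/11, 251/70)
Ac = (0, 0, -741/154)
Σ b_i: 3/2·1 + (-2/11)·1 + (-1/2)·1 = 9/11 ≠ 1 ⇒ order 0.

0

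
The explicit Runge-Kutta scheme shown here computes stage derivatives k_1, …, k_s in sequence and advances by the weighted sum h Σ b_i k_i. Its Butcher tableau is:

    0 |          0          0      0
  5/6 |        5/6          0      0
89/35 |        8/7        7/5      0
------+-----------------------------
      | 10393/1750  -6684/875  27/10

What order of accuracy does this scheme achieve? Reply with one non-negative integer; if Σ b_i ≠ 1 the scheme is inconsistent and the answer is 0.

b = (10393/1750, -6684/875, 27/10)
c = (0, 5/6, 89/35)
Ac = (0, 0, 7/6)
Σ b_i: 10393/1750·1 + (-6684/875)·1 + 27/10·1 = 1 ✓
b·c: (-6684/875)·5/6 + 27/10·89/35 = 1/2 ✓
b·c²: (-6684/875)·25/36 + 27/10·7921/1225 = 446651/36750 ≠ 1/3 ⇒ order 2.
b·Ac: 27/10·7/6 = 63/20 ≠ 1/6

2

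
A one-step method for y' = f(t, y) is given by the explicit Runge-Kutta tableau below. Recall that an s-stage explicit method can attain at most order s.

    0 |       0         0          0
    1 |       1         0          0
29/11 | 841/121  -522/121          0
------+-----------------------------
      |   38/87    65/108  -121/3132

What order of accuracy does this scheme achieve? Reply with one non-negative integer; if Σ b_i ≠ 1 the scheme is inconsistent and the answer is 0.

b = (38/87, 65/108, -121/3132)
c = (0, 1, 29/11)
Ac = (0, 0, -522/121)
Σ b_i: 38/87·1 + 65/108·1 + (-121/3132)·1 = 1 ✓
b·c: 65/108·1 + (-121/3132)·29/11 = 1/2 ✓
b·c²: 65/108·1 + (-121/3132)·841/121 = 1/3 ✓
b·Ac: (-121/3132)·(-522/121) = 1/6 ✓; 3 stages ⇒ order 3.

3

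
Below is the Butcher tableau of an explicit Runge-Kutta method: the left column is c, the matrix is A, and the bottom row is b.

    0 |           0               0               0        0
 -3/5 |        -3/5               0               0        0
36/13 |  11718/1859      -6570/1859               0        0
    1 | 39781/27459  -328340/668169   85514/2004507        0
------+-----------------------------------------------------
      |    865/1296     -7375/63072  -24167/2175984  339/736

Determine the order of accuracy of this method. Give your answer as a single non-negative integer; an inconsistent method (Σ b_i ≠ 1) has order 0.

4

b = (865/1296, -7375/63072, -24167/2175984, 339/736)
c = (0, -3/5, 36/13, 1)
Ac = (0, 0, 3942/1859, 140/339)
Σ b_i: 865/1296·1 + (-7375/63072)·1 + (-24167/2175984)·1 + 339/736·1 = 1 ✓
b·c: (-7375/63072)·(-3/5) + (-24167/2175984)·36/13 + 339/736·1 = 1/2 ✓
b·c²: (-7375/63072)·9/25 + (-24167/2175984)·1296/169 + 339/736·1 = 1/3 ✓
b·Ac: (-24167/2175984)·3942/1859 + 339/736·140/339 = 1/6 ✓
b·c³: (-7375/63072)·(-27/125) + (-24167/2175984)·46656/2197 + 339/736·1 = 1/4 ✓
b·(c∘Ac): (-24167/2175984)·141912/24167 + 339/736·140/339 = 1/8 ✓
b·Ac²: (-24167/2175984)·(-11826/9295) + 339/736·764/5085 = 1/12 ✓
b·A²c: 339/736·92/1017 = 1/24 ✓; 4 stages ⇒ order 4.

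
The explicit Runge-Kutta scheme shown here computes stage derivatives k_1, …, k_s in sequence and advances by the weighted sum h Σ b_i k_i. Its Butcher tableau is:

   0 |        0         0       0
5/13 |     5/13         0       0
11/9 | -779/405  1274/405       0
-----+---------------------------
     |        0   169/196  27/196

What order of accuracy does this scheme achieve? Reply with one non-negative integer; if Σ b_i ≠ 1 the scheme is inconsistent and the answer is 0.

3

b = (0, 169/196, 27/196)
c = (0, 5/13, 11/9)
Ac = (0, 0, 98/81)
Σ b_i: 169/196·1 + 27/196·1 = 1 ✓
b·c: 169/196·5/13 + 27/196·11/9 = 1/2 ✓
b·c²: 169/196·25/169 + 27/196·121/81 = 1/3 ✓
b·Ac: 27/196·98/81 = 1/6 ✓; 3 stages ⇒ order 3.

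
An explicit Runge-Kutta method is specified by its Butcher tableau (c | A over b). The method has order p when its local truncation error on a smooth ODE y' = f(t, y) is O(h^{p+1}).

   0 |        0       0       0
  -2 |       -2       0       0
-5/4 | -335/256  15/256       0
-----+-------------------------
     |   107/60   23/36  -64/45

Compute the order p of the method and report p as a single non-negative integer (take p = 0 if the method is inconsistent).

b = (107/60, 23/36, -64/45)
c = (0, -2, -5/4)
Ac = (0, 0, -15/128)
Σ b_i: 107/60·1 + 23/36·1 + (-64/45)·1 = 1 ✓
b·c: 23/36·(-2) + (-64/45)·(-5/4) = 1/2 ✓
b·c²: 23/36·4 + (-64/45)·25/16 = 1/3 ✓
b·Ac: (-64/45)·(-15/128) = 1/6 ✓; 3 stages ⇒ order 3.

3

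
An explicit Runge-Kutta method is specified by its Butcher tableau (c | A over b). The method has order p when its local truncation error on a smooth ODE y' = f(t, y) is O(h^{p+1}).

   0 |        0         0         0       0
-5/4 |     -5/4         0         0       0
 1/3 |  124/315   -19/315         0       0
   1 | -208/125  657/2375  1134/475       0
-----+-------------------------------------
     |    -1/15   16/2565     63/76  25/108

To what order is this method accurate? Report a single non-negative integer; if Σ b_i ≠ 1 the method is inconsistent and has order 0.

b = (-1/15, 16/2565, 63/76, 25/108)
c = (0, -5/4, 1/3, 1)
Ac = (0, 0, 19/252, 9/20)
Σ b_i: (-1/15)·1 + 16/2565·1 + 63/76·1 + 25/108·1 = 1 ✓
b·c: 16/2565·(-5/4) + 63/76·1/3 + 25/108·1 = 1/2 ✓
b·c²: 16/2565·25/16 + 63/76·1/9 + 25/108·1 = 1/3 ✓
b·Ac: 63/76·19/252 + 25/108·9/20 = 1/6 ✓
b·c³: 16/2565·(-125/64) + 63/76·1/27 + 25/108·1 = 1/4 ✓
b·(c∘Ac): 63/76·19/756 + 25/108·9/20 = 1/8 ✓
b·Ac²: 63/76·(-95/1008) + 25/108·279/400 = 1/12 ✓
b·A²c: 25/108·9/50 = 1/24 ✓; 4 stages ⇒ order 4.

4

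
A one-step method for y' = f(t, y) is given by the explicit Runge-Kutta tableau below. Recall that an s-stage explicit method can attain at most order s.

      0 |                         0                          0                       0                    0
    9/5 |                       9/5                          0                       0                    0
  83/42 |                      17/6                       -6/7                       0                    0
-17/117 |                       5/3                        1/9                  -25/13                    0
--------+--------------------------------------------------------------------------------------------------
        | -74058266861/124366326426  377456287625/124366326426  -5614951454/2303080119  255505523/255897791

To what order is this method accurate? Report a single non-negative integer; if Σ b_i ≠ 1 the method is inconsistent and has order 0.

b = (-74058266861/124366326426, 377456287625/124366326426, -5614951454/2303080119, 255505523/255897791)
c = (0, 9/5, 83/42, -17/117)
Ac = (0, 0, -54/35, -9829/2730)
Σ b_i: (-74058266861/124366326426)·1 + 377456287625/124366326426·1 + (-5614951454/2303080119)·1 + 255505523/255897791·1 = 1 ✓
b·c: 377456287625/124366326426·9/5 + (-5614951454/2303080119)·83/42 + 255505523/255897791·(-17/117) = 1/2 ✓
b·c²: 377456287625/124366326426·81/25 + (-5614951454/2303080119)·6889/1764 + 255505523/255897791·289/13689 = 1/3 ✓
b·Ac: (-5614951454/2303080119)·(-54/35) + 255505523/255897791·(-9829/2730) = 1/6 ✓
b·c³: 377456287625/124366326426·729/125 + (-5614951454/2303080119)·571787/74088 + 255505523/255897791·(-4913/1601613) = -75954833768893/67904014228596 ≠ 1/4 ⇒ order 3.
b·(c∘Ac): (-5614951454/2303080119)·(-747/245) + 255505523/255897791·167093/319410 = 109937017001/13818480714 ≠ 1/8
b·Ac²: (-5614951454/2303080119)·(-486/175) + 255505523/255897791·(-4099237/573300) = -118835871577/322431216660 ≠ 1/12
b·A²c: 255505523/255897791·270/91 = 758093310/255897791 ≠ 1/24

3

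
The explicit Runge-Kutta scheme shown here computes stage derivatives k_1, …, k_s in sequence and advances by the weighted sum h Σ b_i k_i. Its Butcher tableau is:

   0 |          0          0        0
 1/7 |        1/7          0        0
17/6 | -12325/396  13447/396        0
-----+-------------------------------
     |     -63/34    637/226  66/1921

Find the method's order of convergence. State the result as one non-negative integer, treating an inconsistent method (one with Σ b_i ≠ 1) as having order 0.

b = (-63/34, 637/226, 66/1921)
c = (0, 1/7, 17/6)
Ac = (0, 0, 1921/396)
Σ b_i: (-63/34)·1 + 637/226·1 + 66/1921·1 = 1 ✓
b·c: 637/226·1/7 + 66/1921·17/6 = 1/2 ✓
b·c²: 637/226·1/49 + 66/1921·289/36 = 1/3 ✓
b·Ac: 66/1921·1921/396 = 1/6 ✓; 3 stages ⇒ order 3.

3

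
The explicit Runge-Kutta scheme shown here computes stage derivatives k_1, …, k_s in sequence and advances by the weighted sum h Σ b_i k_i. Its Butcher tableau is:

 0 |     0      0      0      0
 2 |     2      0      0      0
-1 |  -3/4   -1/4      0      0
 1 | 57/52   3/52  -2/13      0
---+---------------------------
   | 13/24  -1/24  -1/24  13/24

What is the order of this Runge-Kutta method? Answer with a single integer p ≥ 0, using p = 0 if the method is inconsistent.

b = (13/24, -1/24, -1/24, 13/24)
c = (0, 2, -1, 1)
Ac = (0, 0, -1/2, 7/26)
Σ b_i: 13/24·1 + (-1/24)·1 + (-1/24)·1 + 13/24·1 = 1 ✓
b·c: (-1/24)·2 + (-1/24)·(-1) + 13/24·1 = 1/2 ✓
b·c²: (-1/24)·4 + (-1/24)·1 + 13/24·1 = 1/3 ✓
b·Ac: (-1/24)·(-1/2) + 13/24·7/26 = 1/6 ✓
b·c³: (-1/24)·8 + (-1/24)·(-1) + 13/24·1 = 1/4 ✓
b·(c∘Ac): (-1/24)·1/2 + 13/24·7/26 = 1/8 ✓
b·Ac²: (-1/24)·(-1) + 13/24·1/13 = 1/12 ✓
b·A²c: 13/24·1/13 = 1/24 ✓; 4 stages ⇒ order 4.

4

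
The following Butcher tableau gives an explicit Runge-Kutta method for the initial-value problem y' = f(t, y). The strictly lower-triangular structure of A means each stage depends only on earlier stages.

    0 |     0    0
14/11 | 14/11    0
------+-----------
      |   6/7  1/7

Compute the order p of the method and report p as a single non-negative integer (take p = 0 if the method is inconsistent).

b = (6/7, 1/7)
c = (0, 14/11)
Σ b_i: 6/7·1 + 1/7·1 = 1 ✓
b·c: 1/7·14/11 = 2/11 ≠ 1/2 ⇒ order 1.

1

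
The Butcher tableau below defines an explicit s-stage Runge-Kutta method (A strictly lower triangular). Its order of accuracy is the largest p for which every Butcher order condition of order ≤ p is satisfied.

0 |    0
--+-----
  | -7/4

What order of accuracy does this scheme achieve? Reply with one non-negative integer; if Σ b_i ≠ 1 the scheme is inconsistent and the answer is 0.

0

b = (-7/4)
c = (0)
Σ b_i: (-7/4)·1 = -7/4 ≠ 1 ⇒ order 0.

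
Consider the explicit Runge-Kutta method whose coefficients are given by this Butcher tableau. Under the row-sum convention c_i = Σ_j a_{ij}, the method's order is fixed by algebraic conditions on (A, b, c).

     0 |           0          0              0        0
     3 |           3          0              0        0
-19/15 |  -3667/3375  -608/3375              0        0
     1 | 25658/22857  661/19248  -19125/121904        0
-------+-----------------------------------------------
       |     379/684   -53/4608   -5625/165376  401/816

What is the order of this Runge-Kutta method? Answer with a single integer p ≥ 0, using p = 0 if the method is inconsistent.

4

b = (379/684, -53/4608, -5625/165376, 401/816)
c = (0, 3, -19/15, 1)
Ac = (0, 0, -608/1125, 121/401)
Σ b_i: 379/684·1 + (-53/4608)·1 + (-5625/165376)·1 + 401/816·1 = 1 ✓
b·c: (-53/4608)·3 + (-5625/165376)·(-19/15) + 401/816·1 = 1/2 ✓
b·c²: (-53/4608)·9 + (-5625/165376)·361/225 + 401/816·1 = 1/3 ✓
b·Ac: (-5625/165376)·(-608/1125) + 401/816·121/401 = 1/6 ✓
b·c³: (-53/4608)·27 + (-5625/165376)·(-6859/3375) + 401/816·1 = 1/4 ✓
b·(c∘Ac): (-5625/165376)·11552/16875 + 401/816·121/401 = 1/8 ✓
b·Ac²: (-5625/165376)·(-608/375) + 401/816·23/401 = 1/12 ✓
b·A²c: 401/816·34/401 = 1/24 ✓; 4 stages ⇒ order 4.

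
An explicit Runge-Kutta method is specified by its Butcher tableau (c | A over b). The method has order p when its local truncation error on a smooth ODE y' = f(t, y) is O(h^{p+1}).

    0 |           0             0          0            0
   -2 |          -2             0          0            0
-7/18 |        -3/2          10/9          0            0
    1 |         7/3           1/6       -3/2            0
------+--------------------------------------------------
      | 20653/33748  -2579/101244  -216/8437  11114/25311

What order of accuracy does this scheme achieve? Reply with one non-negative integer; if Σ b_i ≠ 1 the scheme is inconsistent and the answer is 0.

b = (20653/33748, -2579/101244, -216/8437, 11114/25311)
c = (0, -2, -7/18, 1)
Ac = (0, 0, -20/9, 1/4)
Σ b_i: 20653/33748·1 + (-2579/101244)·1 + (-216/8437)·1 + 11114/25311·1 = 1 ✓
b·c: (-2579/101244)·(-2) + (-216/8437)·(-7/18) + 11114/25311·1 = 1/2 ✓
b·c²: (-2579/101244)·4 + (-216/8437)·49/324 + 11114/25311·1 = 1/3 ✓
b·Ac: (-216/8437)·(-20/9) + 11114/25311·1/4 = 1/6 ✓
b·c³: (-2579/101244)·(-8) + (-216/8437)·(-343/5832) + 11114/25311·1 = 146791/227799 ≠ 1/4 ⇒ order 3.
b·(c∘Ac): (-216/8437)·70/81 + 11114/25311·1/4 = 1479/16874 ≠ 1/8
b·Ac²: (-216/8437)·40/9 + 11114/25311·95/216 = 216875/2733588 ≠ 1/12
b·A²c: 11114/25311·10/3 = 111140/75933 ≠ 1/24

3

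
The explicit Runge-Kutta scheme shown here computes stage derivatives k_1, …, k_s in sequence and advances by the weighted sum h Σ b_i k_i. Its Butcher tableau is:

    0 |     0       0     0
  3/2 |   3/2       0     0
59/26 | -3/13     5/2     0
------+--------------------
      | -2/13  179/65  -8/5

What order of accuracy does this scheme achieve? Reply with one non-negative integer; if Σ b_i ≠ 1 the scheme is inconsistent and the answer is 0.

2

b = (-2/13, 179/65, -8/5)
c = (0, 3/2, 59/26)
Ac = (0, 0, 15/4)
Σ b_i: (-2/13)·1 + 179/65·1 + (-8/5)·1 = 1 ✓
b·c: 179/65·3/2 + (-8/5)·59/26 = 1/2 ✓
b·c²: 179/65·9/4 + (-8/5)·3481/676 = -1381/676 ≠ 1/3 ⇒ order 2.
b·Ac: (-8/5)·15/4 = -6 ≠ 1/6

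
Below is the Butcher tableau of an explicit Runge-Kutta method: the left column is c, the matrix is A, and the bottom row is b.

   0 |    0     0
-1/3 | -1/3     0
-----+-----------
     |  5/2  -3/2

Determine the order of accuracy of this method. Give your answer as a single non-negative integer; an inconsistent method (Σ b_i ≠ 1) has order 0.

2

b = (5/2, -3/2)
c = (0, -1/3)
Σ b_i: 5/2·1 + (-3/2)·1 = 1 ✓
b·c: (-3/2)·(-1/3) = 1/2 ✓; 2 stages ⇒ order 2.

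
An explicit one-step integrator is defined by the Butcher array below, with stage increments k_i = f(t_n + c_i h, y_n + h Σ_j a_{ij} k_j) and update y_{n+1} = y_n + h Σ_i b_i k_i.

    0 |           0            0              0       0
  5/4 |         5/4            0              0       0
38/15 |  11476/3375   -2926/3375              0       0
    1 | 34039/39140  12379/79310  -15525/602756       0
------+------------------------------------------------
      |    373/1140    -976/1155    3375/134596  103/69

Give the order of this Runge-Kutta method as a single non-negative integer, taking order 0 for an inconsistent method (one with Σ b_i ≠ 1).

4

b = (373/1140, -976/1155, 3375/134596, 103/69)
c = (0, 5/4, 38/15, 1)
Ac = (0, 0, -1463/1350, 107/824)
Σ b_i: 373/1140·1 + (-976/1155)·1 + 3375/134596·1 + 103/69·1 = 1 ✓
b·c: (-976/1155)·5/4 + 3375/134596·38/15 + 103/69·1 = 1/2 ✓
b·c²: (-976/1155)·25/16 + 3375/134596·1444/225 + 103/69·1 = 1/3 ✓
b·Ac: 3375/134596·(-1463/1350) + 103/69·107/824 = 1/6 ✓
b·c³: (-976/1155)·125/64 + 3375/134596·54872/3375 + 103/69·1 = 1/4 ✓
b·(c∘Ac): 3375/134596·(-27797/10125) + 103/69·107/824 = 1/8 ✓
b·Ac²: 3375/134596·(-1463/1080) + 103/69·259/3296 = 1/12 ✓
b·A²c: 103/69·23/824 = 1/24 ✓; 4 stages ⇒ order 4.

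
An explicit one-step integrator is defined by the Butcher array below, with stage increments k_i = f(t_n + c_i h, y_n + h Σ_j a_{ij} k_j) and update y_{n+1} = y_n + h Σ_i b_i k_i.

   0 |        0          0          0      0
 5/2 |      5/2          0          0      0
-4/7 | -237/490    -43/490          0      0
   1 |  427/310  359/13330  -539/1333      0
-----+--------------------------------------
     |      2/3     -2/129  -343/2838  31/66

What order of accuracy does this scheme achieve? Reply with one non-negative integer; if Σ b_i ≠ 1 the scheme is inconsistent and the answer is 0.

b = (2/3, -2/129, -343/2838, 31/66)
c = (0, 5/2, -4/7, 1)
Ac = (0, 0, -43/196, 37/124)
Σ b_i: 2/3·1 + (-2/129)·1 + (-343/2838)·1 + 31/66·1 = 1 ✓
b·c: (-2/129)·5/2 + (-343/2838)·(-4/7) + 31/66·1 = 1/2 ✓
b·c²: (-2/129)·25/4 + (-343/2838)·16/49 + 31/66·1 = 1/3 ✓
b·Ac: (-343/2838)·(-43/196) + 31/66·37/124 = 1/6 ✓
b·c³: (-2/129)·125/8 + (-343/2838)·(-64/343) + 31/66·1 = 1/4 ✓
b·(c∘Ac): (-343/2838)·43/343 + 31/66·37/124 = 1/8 ✓
b·Ac²: (-343/2838)·(-215/392) + 31/66·9/248 = 1/12 ✓
b·A²c: 31/66·11/124 = 1/24 ✓; 4 stages ⇒ order 4.

4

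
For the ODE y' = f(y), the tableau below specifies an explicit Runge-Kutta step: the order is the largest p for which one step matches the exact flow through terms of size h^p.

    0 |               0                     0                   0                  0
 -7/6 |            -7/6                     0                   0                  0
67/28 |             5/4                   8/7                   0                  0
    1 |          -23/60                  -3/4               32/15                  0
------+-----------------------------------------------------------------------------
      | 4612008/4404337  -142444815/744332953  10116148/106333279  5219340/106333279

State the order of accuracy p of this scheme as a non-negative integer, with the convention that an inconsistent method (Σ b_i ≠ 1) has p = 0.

3

b = (4612008/4404337, -142444815/744332953, 10116148/106333279, 5219340/106333279)
c = (0, -7/6, 67/28, 1)
Ac = (0, 0, -4/3, 5023/840)
Σ b_i: 4612008/4404337·1 + (-142444815/744332953)·1 + 10116148/106333279·1 + 5219340/106333279·1 = 1 ✓
b·c: (-142444815/744332953)·(-7/6) + 10116148/106333279·67/28 + 5219340/106333279·1 = 1/2 ✓
b·c²: (-142444815/744332953)·49/36 + 10116148/106333279·4489/784 + 5219340/106333279·1 = 1/3 ✓
b·Ac: 10116148/106333279·(-4/3) + 5219340/106333279·5023/840 = 1/6 ✓
b·c³: (-142444815/744332953)·(-343/216) + 10116148/106333279·300763/21952 + 5219340/106333279·1 = 1050550309/634224528 ≠ 1/4 ⇒ order 3.
b·(c∘Ac): 10116148/106333279·(-67/21) + 5219340/106333279·5023/840 = -491501/49076898 ≠ 1/8
b·Ac²: 10116148/106333279·14/9 + 5219340/106333279·43881/3920 = 1437606005/2061229716 ≠ 1/12
b·A²c: 5219340/106333279·(-128/45) = -44538368/318999837 ≠ 1/24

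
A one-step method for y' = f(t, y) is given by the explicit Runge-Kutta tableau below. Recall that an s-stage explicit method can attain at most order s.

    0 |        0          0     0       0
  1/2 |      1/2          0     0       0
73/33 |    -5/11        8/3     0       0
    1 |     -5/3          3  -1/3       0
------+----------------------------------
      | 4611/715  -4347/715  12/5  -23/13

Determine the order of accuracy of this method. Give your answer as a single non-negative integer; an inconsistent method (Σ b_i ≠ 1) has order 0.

b = (4611/715, -4347/715, 12/5, -23/13)
c = (0, 1/2, 73/33, 1)
Ac = (0, 0, 4/3, 151/198)
Σ b_i: 4611/715·1 + (-4347/715)·1 + 12/5·1 + (-23/13)·1 = 1 ✓
b·c: (-4347/715)·1/2 + 12/5·73/33 + (-23/13)·1 = 1/2 ✓
b·c²: (-4347/715)·1/4 + 12/5·5329/1089 + (-23/13)·1 = 798001/94380 ≠ 1/3 ⇒ order 2.
b·Ac: 12/5·4/3 + (-23/13)·151/198 = 23819/12870 ≠ 1/6

2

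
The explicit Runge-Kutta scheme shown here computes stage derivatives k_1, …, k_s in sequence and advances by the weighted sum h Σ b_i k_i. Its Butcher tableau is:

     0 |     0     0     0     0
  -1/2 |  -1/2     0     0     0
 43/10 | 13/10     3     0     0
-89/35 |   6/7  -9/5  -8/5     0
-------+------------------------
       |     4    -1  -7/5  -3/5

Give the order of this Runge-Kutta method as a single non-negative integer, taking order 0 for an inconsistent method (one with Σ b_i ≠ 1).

b = (4, -1, -7/5, -3/5)
c = (0, -1/2, 43/10, -89/35)
Ac = (0, 0, -3/2, -299/50)
Σ b_i: 4·1 + (-1)·1 + (-7/5)·1 + (-3/5)·1 = 1 ✓
b·c: (-1)·(-1/2) + (-7/5)·43/10 + (-3/5)·(-89/35) = -699/175 ≠ 1/2 ⇒ order 1.

1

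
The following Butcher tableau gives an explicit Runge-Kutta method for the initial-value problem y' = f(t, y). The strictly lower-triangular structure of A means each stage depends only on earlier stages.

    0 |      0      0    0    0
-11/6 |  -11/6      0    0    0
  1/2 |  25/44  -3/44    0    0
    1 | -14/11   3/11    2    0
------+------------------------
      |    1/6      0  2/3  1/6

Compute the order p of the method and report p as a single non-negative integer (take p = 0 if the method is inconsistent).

4

b = (1/6, 0, 2/3, 1/6)
c = (0, -11/6, 1/2, 1)
Ac = (0, 0, 1/8, 1/2)
Σ b_i: 1/6·1 + 2/3·1 + 1/6·1 = 1 ✓
b·c: 2/3·1/2 + 1/6·1 = 1/2 ✓
b·c²: 2/3·1/4 + 1/6·1 = 1/3 ✓
b·Ac: 2/3·1/8 + 1/6·1/2 = 1/6 ✓
b·c³: 2/3·1/8 + 1/6·1 = 1/4 ✓
b·(c∘Ac): 2/3·1/16 + 1/6·1/2 = 1/8 ✓
b·Ac²: 2/3·(-11/48) + 1/6·17/12 = 1/12 ✓
b·A²c: 1/6·1/4 = 1/24 ✓; 4 stages ⇒ order 4.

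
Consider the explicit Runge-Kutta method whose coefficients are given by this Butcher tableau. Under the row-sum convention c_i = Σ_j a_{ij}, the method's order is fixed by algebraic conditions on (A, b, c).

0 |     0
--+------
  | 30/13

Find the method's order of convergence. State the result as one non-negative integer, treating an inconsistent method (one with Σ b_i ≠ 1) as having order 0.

b = (30/13)
c = (0)
Σ b_i: 30/13·1 = 30/13 ≠ 1 ⇒ order 0.

0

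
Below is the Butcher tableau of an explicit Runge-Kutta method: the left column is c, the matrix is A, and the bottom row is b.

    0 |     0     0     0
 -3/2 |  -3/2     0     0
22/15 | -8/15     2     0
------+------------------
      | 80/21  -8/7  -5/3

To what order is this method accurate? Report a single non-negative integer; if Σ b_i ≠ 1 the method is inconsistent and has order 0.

1

b = (80/21, -8/7, -5/3)
c = (0, -3/2, 22/15)
Ac = (0, 0, -3)
Σ b_i: 80/21·1 + (-8/7)·1 + (-5/3)·1 = 1 ✓
b·c: (-8/7)·(-3/2) + (-5/3)·22/15 = -46/63 ≠ 1/2 ⇒ order 1.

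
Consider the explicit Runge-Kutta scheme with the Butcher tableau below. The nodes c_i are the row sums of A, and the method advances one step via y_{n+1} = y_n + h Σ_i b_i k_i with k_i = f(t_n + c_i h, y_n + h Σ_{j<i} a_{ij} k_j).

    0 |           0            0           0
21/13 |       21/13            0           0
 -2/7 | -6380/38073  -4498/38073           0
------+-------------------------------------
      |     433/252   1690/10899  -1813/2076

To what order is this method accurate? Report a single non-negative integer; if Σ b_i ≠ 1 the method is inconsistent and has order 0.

b = (433/252, 1690/10899, -1813/2076)
c = (0, 21/13, -2/7)
Ac = (0, 0, -346/1813)
Σ b_i: 433/252·1 + 1690/10899·1 + (-1813/2076)·1 = 1 ✓
b·c: 1690/10899·21/13 + (-1813/2076)·(-2/7) = 1/2 ✓
b·c²: 1690/10899·441/169 + (-1813/2076)·4/49 = 1/3 ✓
b·Ac: (-1813/2076)·(-346/1813) = 1/6 ✓; 3 stages ⇒ order 3.

3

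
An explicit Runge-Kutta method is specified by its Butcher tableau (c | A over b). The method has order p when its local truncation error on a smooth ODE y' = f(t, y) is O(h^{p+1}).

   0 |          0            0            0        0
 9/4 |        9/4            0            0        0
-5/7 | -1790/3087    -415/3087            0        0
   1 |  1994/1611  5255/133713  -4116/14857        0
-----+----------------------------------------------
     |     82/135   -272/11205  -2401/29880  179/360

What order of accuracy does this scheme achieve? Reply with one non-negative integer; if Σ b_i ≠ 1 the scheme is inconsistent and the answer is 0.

b = (82/135, -272/11205, -2401/29880, 179/360)
c = (0, 9/4, -5/7, 1)
Ac = (0, 0, -415/1372, 205/716)
Σ b_i: 82/135·1 + (-272/11205)·1 + (-2401/29880)·1 + 179/360·1 = 1 ✓
b·c: (-272/11205)·9/4 + (-2401/29880)·(-5/7) + 179/360·1 = 1/2 ✓
b·c²: (-272/11205)·81/16 + (-2401/29880)·25/49 + 179/360·1 = 1/3 ✓
b·Ac: (-2401/29880)·(-415/1372) + 179/360·205/716 = 1/6 ✓
b·c³: (-272/11205)·729/64 + (-2401/29880)·(-125/343) + 179/360·1 = 1/4 ✓
b·(c∘Ac): (-2401/29880)·2075/9604 + 179/360·205/716 = 1/8 ✓
b·Ac²: (-2401/29880)·(-3735/5488) + 179/360·165/2864 = 1/12 ✓
b·A²c: 179/360·15/179 = 1/24 ✓; 4 stages ⇒ order 4.

4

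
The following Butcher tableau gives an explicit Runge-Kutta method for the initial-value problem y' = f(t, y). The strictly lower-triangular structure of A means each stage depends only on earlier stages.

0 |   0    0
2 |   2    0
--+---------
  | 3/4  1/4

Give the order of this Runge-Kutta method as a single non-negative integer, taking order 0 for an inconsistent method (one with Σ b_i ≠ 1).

b = (3/4, 1/4)
c = (0, 2)
Σ b_i: 3/4·1 + 1/4·1 = 1 ✓
b·c: 1/4·2 = 1/2 ✓; 2 stages ⇒ order 2.

2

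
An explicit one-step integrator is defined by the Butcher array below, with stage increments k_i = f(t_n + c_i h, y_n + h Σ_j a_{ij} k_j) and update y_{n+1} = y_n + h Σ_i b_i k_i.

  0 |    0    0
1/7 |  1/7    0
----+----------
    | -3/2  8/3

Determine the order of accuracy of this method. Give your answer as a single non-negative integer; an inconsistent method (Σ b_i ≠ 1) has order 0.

b = (-3/2, 8/3)
c = (0, 1/7)
Σ b_i: (-3/2)·1 + 8/3·1 = 7/6 ≠ 1 ⇒ order 0.

0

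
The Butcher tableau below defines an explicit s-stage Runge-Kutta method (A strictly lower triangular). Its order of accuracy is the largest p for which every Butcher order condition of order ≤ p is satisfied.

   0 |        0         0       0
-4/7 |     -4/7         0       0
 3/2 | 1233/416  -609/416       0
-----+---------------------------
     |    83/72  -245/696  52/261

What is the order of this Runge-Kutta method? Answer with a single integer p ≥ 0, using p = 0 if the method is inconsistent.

b = (83/72, -245/696, 52/261)
c = (0, -4/7, 3/2)
Ac = (0, 0, 87/104)
Σ b_i: 83/72·1 + (-245/696)·1 + 52/261·1 = 1 ✓
b·c: (-245/696)·(-4/7) + 52/261·3/2 = 1/2 ✓
b·c²: (-245/696)·16/49 + 52/261·9/4 = 1/3 ✓
b·Ac: 52/261·87/104 = 1/6 ✓; 3 stages ⇒ order 3.

3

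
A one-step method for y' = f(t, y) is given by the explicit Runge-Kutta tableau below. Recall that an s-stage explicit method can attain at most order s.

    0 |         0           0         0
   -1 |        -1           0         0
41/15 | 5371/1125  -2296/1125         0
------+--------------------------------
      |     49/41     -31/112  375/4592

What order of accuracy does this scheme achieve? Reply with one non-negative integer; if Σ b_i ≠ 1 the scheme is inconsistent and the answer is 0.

3

b = (49/41, -31/112, 375/4592)
c = (0, -1, 41/15)
Ac = (0, 0, 2296/1125)
Σ b_i: 49/41·1 + (-31/112)·1 + 375/4592·1 = 1 ✓
b·c: (-31/112)·(-1) + 375/4592·41/15 = 1/2 ✓
b·c²: (-31/112)·1 + 375/4592·1681/225 = 1/3 ✓
b·Ac: 375/4592·2296/1125 = 1/6 ✓; 3 stages ⇒ order 3.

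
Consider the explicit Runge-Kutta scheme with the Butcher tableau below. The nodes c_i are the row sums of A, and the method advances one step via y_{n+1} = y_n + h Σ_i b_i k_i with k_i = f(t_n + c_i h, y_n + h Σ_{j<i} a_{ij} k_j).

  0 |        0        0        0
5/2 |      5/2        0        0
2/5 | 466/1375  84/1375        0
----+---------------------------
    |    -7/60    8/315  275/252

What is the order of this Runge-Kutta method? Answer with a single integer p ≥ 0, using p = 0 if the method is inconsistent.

b = (-7/60, 8/315, 275/252)
c = (0, 5/2, 2/5)
Ac = (0, 0, 42/275)
Σ b_i: (-7/60)·1 + 8/315·1 + 275/252·1 = 1 ✓
b·c: 8/315·5/2 + 275/252·2/5 = 1/2 ✓
b·c²: 8/315·25/4 + 275/252·4/25 = 1/3 ✓
b·Ac: 275/252·42/275 = 1/6 ✓; 3 stages ⇒ order 3.

3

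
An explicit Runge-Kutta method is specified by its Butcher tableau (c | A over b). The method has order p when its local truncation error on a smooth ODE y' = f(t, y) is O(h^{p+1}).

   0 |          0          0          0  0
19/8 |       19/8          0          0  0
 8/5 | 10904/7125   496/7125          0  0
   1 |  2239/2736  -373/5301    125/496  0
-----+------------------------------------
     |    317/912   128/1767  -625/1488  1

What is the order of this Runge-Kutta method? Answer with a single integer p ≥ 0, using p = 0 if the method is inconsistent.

4

b = (317/912, 128/1767, -625/1488, 1)
c = (0, 19/8, 8/5, 1)
Ac = (0, 0, 62/375, 17/72)
Σ b_i: 317/912·1 + 128/1767·1 + (-625/1488)·1 + 1·1 = 1 ✓
b·c: 128/1767·19/8 + (-625/1488)·8/5 + 1·1 = 1/2 ✓
b·c²: 128/1767·361/64 + (-625/1488)·64/25 + 1·1 = 1/3 ✓
b·Ac: (-625/1488)·62/375 + 1·17/72 = 1/6 ✓
b·c³: 128/1767·6859/512 + (-625/1488)·512/125 + 1·1 = 1/4 ✓
b·(c∘Ac): (-625/1488)·496/1875 + 1·17/72 = 1/8 ✓
b·Ac²: (-625/1488)·589/1500 + 1·143/576 = 1/12 ✓
b·A²c: 1·1/24 = 1/24 ✓; 4 stages ⇒ order 4.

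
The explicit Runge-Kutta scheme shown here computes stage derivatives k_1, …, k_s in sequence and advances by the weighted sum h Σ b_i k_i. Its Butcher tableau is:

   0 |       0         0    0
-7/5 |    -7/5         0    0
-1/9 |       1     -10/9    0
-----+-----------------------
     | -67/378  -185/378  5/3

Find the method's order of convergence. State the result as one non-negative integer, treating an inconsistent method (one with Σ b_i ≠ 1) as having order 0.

b = (-67/378, -185/378, 5/3)
c = (0, -7/5, -1/9)
Ac = (0, 0, 14/9)
Σ b_i: (-67/378)·1 + (-185/378)·1 + 5/3·1 = 1 ✓
b·c: (-185/378)·(-7/5) + 5/3·(-1/9) = 1/2 ✓
b·c²: (-185/378)·49/25 + 5/3·1/81 = -2281/2430 ≠ 1/3 ⇒ order 2.
b·Ac: 5/3·14/9 = 70/27 ≠ 1/6

2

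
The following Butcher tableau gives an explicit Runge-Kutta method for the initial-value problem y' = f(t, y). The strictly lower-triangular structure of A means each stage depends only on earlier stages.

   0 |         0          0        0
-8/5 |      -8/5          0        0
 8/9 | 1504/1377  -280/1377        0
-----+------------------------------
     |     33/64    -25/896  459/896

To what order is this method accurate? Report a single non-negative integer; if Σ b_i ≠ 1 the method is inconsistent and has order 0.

3

b = (33/64, -25/896, 459/896)
c = (0, -8/5, 8/9)
Ac = (0, 0, 448/1377)
Σ b_i: 33/64·1 + (-25/896)·1 + 459/896·1 = 1 ✓
b·c: (-25/896)·(-8/5) + 459/896·8/9 = 1/2 ✓
b·c²: (-25/896)·64/25 + 459/896·64/81 = 1/3 ✓
b·Ac: 459/896·448/1377 = 1/6 ✓; 3 stages ⇒ order 3.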